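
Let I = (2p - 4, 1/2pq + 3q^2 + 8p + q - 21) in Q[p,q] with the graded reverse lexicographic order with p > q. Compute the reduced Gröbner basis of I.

G = {q^2 + 2/3q - 5/3, p - 2}

f_1 = 2p - 4, LT = p.
f_2 = 1/2pq + 3q^2 + 8p + q - 21, LT = pq.

S(f_1,f_2): lcm = pq. S = -6q^2 - 16p - 4q + 42.
  reduce S modulo (f_1, f_2):
  remainder -6q^2 - 4q + 10 ≠ 0; add g_3 = -6q^2 - 4q + 10 to the basis.

The other S-polynomials (S(f_1,g_3), S(f_2,g_3)) all reduce to 0 modulo the current basis, so we have a Gröbner basis.
Inter-reduce: drop elements whose leading term is divisible by another's, tail-reduce, and make monic.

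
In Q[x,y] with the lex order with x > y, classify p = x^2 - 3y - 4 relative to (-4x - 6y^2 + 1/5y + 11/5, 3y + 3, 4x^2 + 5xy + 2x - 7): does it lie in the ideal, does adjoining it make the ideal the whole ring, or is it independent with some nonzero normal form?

First compute the reduced Gröbner basis of I by Buchberger's algorithm.
f_1 = -4x - 6y^2 + 1/5y + 11/5, LT = x.
f_2 = 3y + 3, LT = y.
f_3 = 4x^2 + 5xy + 2x - 7, LT = x^2.

The S-polynomials (S(f_1,f_2), S(f_1,f_3), S(f_2,f_3)) all reduce to 0 modulo the current basis, so we have a Gröbner basis.
Inter-reduce: drop elements whose leading term is divisible by another's, tail-reduce, and make monic.
Reduced Gröbner basis: {x + 1, y + 1}.
Label its elements g_1 = x + 1, g_2 = y + 1.

Reduce p = x^2 - 3y - 4 modulo G:
  leading term x^2: subtract (x)·g_1 from x^2 - 3y - 4 → -x - 3y - 4
  leading term x: subtract (-1)·g_1 from -x - 3y - 4 → -3y - 3
  leading term y: subtract (-3)·g_2 from -3y - 3 → 0
  normal form = 0.
Since the normal form is 0, p ∈ I.

x^2 - 3y - 4 lies in I (it reduces to 0).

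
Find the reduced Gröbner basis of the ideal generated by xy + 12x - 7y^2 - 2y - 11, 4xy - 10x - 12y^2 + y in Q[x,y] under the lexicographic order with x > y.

G = {x - 8/29y^2 - 9/58y - 22/29, y^3 - 205/16y^2 + 9/4y - 55/8}

The reduced Gröbner basis is the canonical form of the ideal for this ordering.

f_1 = xy + 12x - 7y^2 - 2y - 11, LT = xy.
f_2 = 4xy - 10x - 12y^2 + y, LT = xy.

S(f_1,f_2): lcm = xy. S = 29/2x - 4y^2 - 9/4y - 11.
  leading term x: no divisor's leading term divides it; move 29/2x to the remainder.
  leading term y^2: no divisor's leading term divides it; move -4y^2 to the remainder.
  leading term y: no divisor's leading term divides it; move -9/4y to the remainder.
  leading term 1: no divisor's leading term divides it; move -11 to the remainder.
  remainder 29/2x - 4y^2 - 9/4y - 11 ≠ 0; add g_3 = 29/2x - 4y^2 - 9/4y - 11 to the basis.

S(f_1,g_3): lcm = xy. S = 12x + 8/29y^3 - 397/58y^2 - 36/29y - 11.
  leading term x: subtract (24/29)·g_3 from 12x + 8/29y^3 - 397/58y^2 - 36/29y - 11 → 8/29y^3 - 205/58y^2 + 18/29y - 55/29
  leading term y^3: no divisor's leading term divides it; move 8/29y^3 to the remainder.
  leading term y^2: no divisor's leading term divides it; move -205/58y^2 to the remainder.
  leading term y: no divisor's leading term divides it; move 18/29y to the remainder.
  leading term 1: no divisor's leading term divides it; move -55/29 to the remainder.
  remainder 8/29y^3 - 205/58y^2 + 18/29y - 55/29 ≠ 0; add g_4 = 8/29y^3 - 205/58y^2 + 18/29y - 55/29 to the basis.

The other S-polynomials (S(f_2,g_3), S(f_1,g_4), S(f_2,g_4), S(g_3,g_4)) all reduce to 0 modulo the current basis, so we have a Gröbner basis.
Inter-reduce: drop elements whose leading term is divisible by another's, tail-reduce, and make monic.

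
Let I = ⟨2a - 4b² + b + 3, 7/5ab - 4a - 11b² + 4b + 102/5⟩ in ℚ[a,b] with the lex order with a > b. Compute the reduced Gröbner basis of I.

G = {a - 2b² + ½b + 3/2, b³ - 197/28b² + 39/28b + 66/7}

f_1 = 2a - 4b² + b + 3, LT = a.
f_2 = 7/5ab - 4a - 11b² + 4b + 102/5, LT = ab.

S(f_1,f_2): lcm = ab. S = 20/7a - 2b³ + 117/14b² - 19/14b - 102/7.
  leading term a: subtract (10/7)·f_1 from 20/7a - 2b³ + 117/14b² - 19/14b - 102/7 → -2b³ + 197/14b² - 39/14b - 132/7
  leading term b³: no divisor's leading term divides it; move -2b³ to the remainder.
  leading term b²: no divisor's leading term divides it; move 197/14b² to the remainder.
  leading term b: no divisor's leading term divides it; move -39/14b to the remainder.
  leading term 1: no divisor's leading term divides it; move -132/7 to the remainder.
  remainder -2b³ + 197/14b² - 39/14b - 132/7 ≠ 0; add g_3 = -2b³ + 197/14b² - 39/14b - 132/7 to the basis.

S(f_1,g_3): leading monomials are coprime, so the S-polynomial reduces to 0 (Buchberger's first criterion).
S(f_2,g_3): lcm = ab³. S = 117/28ab² - 39/28ab - 66/7a - 55/7b⁴ + 20/7b³ + 102/7b².
  leading term ab²: subtract (117/56b²)·f_1 from 117/28ab² - 39/28ab - 66/7a - 55/7b⁴ + 20/7b³ + 102/7b² → -39/28ab - 66/7a + ½b⁴ + 43/56b³ + 465/56b²
  leading term ab: subtract (-39/56b)·f_1 from -39/28ab - 66/7a + ½b⁴ + 43/56b³ + 465/56b² → -66/7a + ½b⁴ - 113/56b³ + 9b² + 117/56b
  leading term a: subtract (-33/7)·f_1 from -66/7a + ½b⁴ - 113/56b³ + 9b² + 117/56b → ½b⁴ - 113/56b³ - 69/7b² + 381/56b + 99/7
  leading term b⁴: subtract (-¼b)·g_3 from ½b⁴ - 113/56b³ - 69/7b² + 381/56b + 99/7 → 3/2b³ - 591/56b² + 117/56b + 99/7
  leading term b³: subtract (-¾)·g_3 from 3/2b³ - 591/56b² + 117/56b + 99/7 → 0
  remainder 0.

Every S-polynomial of the final basis reduces to 0, so we have a Gröbner basis.
Inter-reduce: drop elements whose leading term is divisible by another's, tail-reduce, and make monic.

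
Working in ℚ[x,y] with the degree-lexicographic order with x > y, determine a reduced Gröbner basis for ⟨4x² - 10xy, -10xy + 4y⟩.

f_1 = 4x² - 10xy, LT = x².
f_2 = -10xy + 4y, LT = xy.

S(f_1,f_2): lcm = x²y. S = -5/2xy² + ⅖xy.
  leading term xy²: subtract (¼y)·f_2 from -5/2xy² + ⅖xy → ⅖xy - y²
  leading term xy: subtract (-1/25)·f_2 from ⅖xy - y² → -y² + 4/25y
  leading term y²: no divisor's leading term divides it; move -y² to the remainder.
  leading term y: no divisor's leading term divides it; move 4/25y to the remainder.
  remainder -y² + 4/25y ≠ 0; add g_3 = -y² + 4/25y to the basis.

S(f_1,g_3): leading monomials are coprime, so the S-polynomial reduces to 0 (Buchberger's first criterion).
S(f_2,g_3): lcm = xy². S = 4/25xy - ⅖y².
  leading term xy: subtract (-2/125)·f_2 from 4/25xy - ⅖y² → -⅖y² + 8/125y
  leading term y²: subtract (⅖)·g_3 from -⅖y² + 8/125y → 0
  remainder 0.

Every S-polynomial of the final basis reduces to 0, so we have a Gröbner basis.

G = {x² - y, xy - ⅖y, y² - 4/25y}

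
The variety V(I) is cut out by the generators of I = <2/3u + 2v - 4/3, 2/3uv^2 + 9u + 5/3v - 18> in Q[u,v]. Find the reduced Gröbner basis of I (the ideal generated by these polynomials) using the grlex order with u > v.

f_1 = 2/3u + 2v - 4/3, LT = u.
f_2 = 2/3uv^2 + 9u + 5/3v - 18, LT = uv^2.

S(f_1,f_2): lcm = uv^2. S = 3v^3 - 2v^2 - 27/2u - 5/2v + 27.
  reduce S modulo (f_1, f_2):
  remainder 3v^3 - 2v^2 + 38v ≠ 0; add g_3 = 3v^3 - 2v^2 + 38v to the basis.

The other S-polynomials (S(f_1,g_3), S(f_2,g_3)) all reduce to 0 modulo the current basis, so we have a Gröbner basis.
Inter-reduce: drop elements whose leading term is divisible by another's, tail-reduce, and make monic.

G = {v^3 - 2/3v^2 + 38/3v, u + 3v - 2}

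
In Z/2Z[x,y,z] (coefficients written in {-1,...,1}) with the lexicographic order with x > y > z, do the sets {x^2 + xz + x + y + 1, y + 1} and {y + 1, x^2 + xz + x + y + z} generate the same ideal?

For a fixed monomial order, each ideal has a unique reduced Gröbner basis; comparing bases decides equality.
Buchberger on the first generating set:
f_1 = x^2 + xz + x + y + 1, LT = x^2.
f_2 = y + 1, LT = y.

The S-polynomials (S(f_1,f_2)) all reduce to 0 modulo the current basis, so we have a Gröbner basis.
Inter-reduce: drop elements whose leading term is divisible by another's, tail-reduce, and make monic.
Reduced Gröbner basis: {x^2 + xz + x, y + 1}.

Buchberger on the second generating set:
h_1 = y + 1, LT = y.
h_2 = x^2 + xz + x + y + z, LT = x^2.

The S-polynomials (S(h_1,h_2)) all reduce to 0 modulo the current basis, so we have a Gröbner basis.
Inter-reduce: drop elements whose leading term is divisible by another's, tail-reduce, and make monic.
Reduced Gröbner basis: {x^2 + xz + x + z + 1, y + 1}.

Since the reduced bases disagree, the two ideals are not the same.

No, the ideals differ.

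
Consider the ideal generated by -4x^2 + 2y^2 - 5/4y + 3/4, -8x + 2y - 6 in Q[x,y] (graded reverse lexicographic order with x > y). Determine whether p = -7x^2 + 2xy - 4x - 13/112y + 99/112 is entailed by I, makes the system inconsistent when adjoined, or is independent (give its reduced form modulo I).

-7x^2 + 2xy - 4x - 13/112y + 99/112 lies in I (it reduces to 0).

First compute the reduced Gröbner basis of I by Buchberger's algorithm.
f_1 = -4x^2 + 2y^2 - 5/4y + 3/4, LT = x^2.
f_2 = -8x + 2y - 6, LT = x.

S(f_1,f_2): lcm = x^2. S = 1/4xy - 1/2y^2 - 3/4x + 5/16y - 3/16.
  leading term xy: subtract (-1/32y)·f_2 from 1/4xy - 1/2y^2 - 3/4x + 5/16y - 3/16 → -7/16y^2 - 3/4x + 1/8y - 3/16
  leading term y^2: no divisor's leading term divides it; move -7/16y^2 to the remainder.
  leading term x: subtract (3/32)·f_2 from -3/4x + 1/8y - 3/16 → -1/16y + 3/8
  leading term y: no divisor's leading term divides it; move -1/16y to the remainder.
  leading term 1: no divisor's leading term divides it; move 3/8 to the remainder.
  remainder -7/16y^2 - 1/16y + 3/8 ≠ 0; add h_3 = -7/16y^2 - 1/16y + 3/8 to the basis.

The other S-polynomials (S(f_1,h_3), S(f_2,h_3)) all reduce to 0 modulo the current basis, so we have a Gröbner basis.
Inter-reduce: drop elements whose leading term is divisible by another's, tail-reduce, and make monic.
Reduced Gröbner basis: {y^2 + 1/7y - 6/7, x - 1/4y + 3/4}.
Label its elements g_1 = y^2 + 1/7y - 6/7, g_2 = x - 1/4y + 3/4.

Reduce p = -7x^2 + 2xy - 4x - 13/112y + 99/112 modulo G:
  leading term x^2: subtract (-7x)·g_2 from -7x^2 + 2xy - 4x - 13/112y + 99/112 → 1/4xy + 5/4x - 13/112y + 99/112
  leading term xy: subtract (1/4y)·g_2 from 1/4xy + 5/4x - 13/112y + 99/112 → 1/16y^2 + 5/4x - 17/56y + 99/112
  leading term y^2: subtract (1/16)·g_1 from 1/16y^2 + 5/4x - 17/56y + 99/112 → 5/4x - 5/16y + 15/16
  leading term x: subtract (5/4)·g_2 from 5/4x - 5/16y + 15/16 → 0
  normal form = 0.
Since the normal form is 0, p ∈ I.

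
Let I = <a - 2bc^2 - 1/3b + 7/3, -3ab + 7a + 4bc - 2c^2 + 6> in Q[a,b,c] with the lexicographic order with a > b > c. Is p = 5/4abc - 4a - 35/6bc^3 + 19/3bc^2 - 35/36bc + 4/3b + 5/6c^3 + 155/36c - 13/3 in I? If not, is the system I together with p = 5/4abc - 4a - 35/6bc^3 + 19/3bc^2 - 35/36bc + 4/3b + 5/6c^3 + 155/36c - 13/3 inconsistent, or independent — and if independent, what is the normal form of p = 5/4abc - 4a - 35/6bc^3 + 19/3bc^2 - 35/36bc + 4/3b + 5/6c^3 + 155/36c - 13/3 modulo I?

First compute the reduced Gröbner basis of I by Buchberger's algorithm.
f_1 = a - 2bc^2 - 1/3b + 7/3, LT = a.
f_2 = -3ab + 7a + 4bc - 2c^2 + 6, LT = ab.

S(f_1,f_2): lcm = ab. S = 7/3a - 2b^2c^2 - 1/3b^2 + 4/3bc + 7/3b - 2/3c^2 + 2.
  leading term a: subtract (7/3)·f_1 from 7/3a - 2b^2c^2 - 1/3b^2 + 4/3bc + 7/3b - 2/3c^2 + 2 → -2b^2c^2 - 1/3b^2 + 14/3bc^2 + 4/3bc + 28/9b - 2/3c^2 - 31/9
  leading term b^2c^2: no divisor's leading term divides it; move -2b^2c^2 to the remainder.
  leading term b^2: no divisor's leading term divides it; move -1/3b^2 to the remainder.
  leading term bc^2: no divisor's leading term divides it; move 14/3bc^2 to the remainder.
  leading term bc: no divisor's leading term divides it; move 4/3bc to the remainder.
  leading term b: no divisor's leading term divides it; move 28/9b to the remainder.
  leading term c^2: no divisor's leading term divides it; move -2/3c^2 to the remainder.
  leading term 1: no divisor's leading term divides it; move -31/9 to the remainder.
  remainder -2b^2c^2 - 1/3b^2 + 14/3bc^2 + 4/3bc + 28/9b - 2/3c^2 - 31/9 ≠ 0; add h_3 = -2b^2c^2 - 1/3b^2 + 14/3bc^2 + 4/3bc + 28/9b - 2/3c^2 - 31/9 to the basis.

The other S-polynomials (S(f_1,h_3), S(f_2,h_3)) all reduce to 0 modulo the current basis, so we have a Gröbner basis.
Inter-reduce: drop elements whose leading term is divisible by another's, tail-reduce, and make monic.
Reduced Gröbner basis: {a - 2bc^2 - 1/3b + 7/3, b^2c^2 + 1/6b^2 - 7/3bc^2 - 2/3bc - 14/9b + 1/3c^2 + 31/18}.
Label its elements g_1 = a - 2bc^2 - 1/3b + 7/3, g_2 = b^2c^2 + 1/6b^2 - 7/3bc^2 - 2/3bc - 14/9b + 1/3c^2 + 31/18.

Reduce p = 5/4abc - 4a - 35/6bc^3 + 19/3bc^2 - 35/36bc + 4/3b + 5/6c^3 + 155/36c - 13/3 modulo G:
  leading term abc: subtract (5/4bc)·g_1 from 5/4abc - 4a - 35/6bc^3 + 19/3bc^2 - 35/36bc + 4/3b + 5/6c^3 + 155/36c - 13/3 → -4a + 5/2b^2c^3 + 5/12b^2c - 35/6bc^3 + 19/3bc^2 - 35/9bc + 4/3b + 5/6c^3 + 155/36c - 13/3
  leading term a: subtract (-4)·g_1 from -4a + 5/2b^2c^3 + 5/12b^2c - 35/6bc^3 + 19/3bc^2 - 35/9bc + 4/3b + 5/6c^3 + 155/36c - 13/3 → 5/2b^2c^3 + 5/12b^2c - 35/6bc^3 - 5/3bc^2 - 35/9bc + 5/6c^3 + 155/36c + 5
  leading term b^2c^3: subtract (5/2c)·g_2 from 5/2b^2c^3 + 5/12b^2c - 35/6bc^3 - 5/3bc^2 - 35/9bc + 5/6c^3 + 155/36c + 5 → 5
  leading term 1: no divisor's leading term divides it; move 5 to the remainder.
  normal form = 5.
The normal form is nonzero, so p ∉ I. Since p minus its normal form lies in I, I + (p) = I + (r) where r = 5; decide whether this ideal is the whole ring.
Here r = 5 is a nonzero constant, hence a unit: 1 ∈ I + (p), the Gröbner basis of I + (p) is {1}, and the enlarged system has no common solution — adjoining p is inconsistent.

Adjoining 5/4abc - 4a - 35/6bc^3 + 19/3bc^2 - 35/36bc + 4/3b + 5/6c^3 + 155/36c - 13/3 makes the ideal the whole ring: the system is inconsistent.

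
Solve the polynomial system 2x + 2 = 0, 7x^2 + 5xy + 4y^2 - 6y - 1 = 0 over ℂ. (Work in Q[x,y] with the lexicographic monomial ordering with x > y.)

Compute a lex Gröbner basis by Buchberger's algorithm.
f_1 = 2x + 2, LT = x.
f_2 = 7x^2 + 5xy + 4y^2 - 6y - 1, LT = x^2.

S(f_1,f_2): lcm = x^2. S = -5/7xy + x - 4/7y^2 + 6/7y + 1/7.
  reduce S modulo (f_1, f_2):
  remainder -4/7y^2 + 11/7y - 6/7 ≠ 0; add h_3 = -4/7y^2 + 11/7y - 6/7 to the basis.

The other S-polynomials (S(f_1,h_3), S(f_2,h_3)) all reduce to 0 modulo the current basis, so we have a Gröbner basis.
Inter-reduce: drop elements whose leading term is divisible by another's, tail-reduce, and make monic.
Reduced Gröbner basis: {x + 1, y^2 - 11/4y + 3/2}.

Elimination: the polynomial y^2 - 11/4y + 3/2 lies in the elimination ideal for y, so y ∈ {3/4, 2}. For each such y, the remaining basis elements (now univariate) give the rest of the solution.
  y = 3/4: the earlier basis element becomes x + 1 = 0, giving x = -1 — point (-1, 3/4).
  y = 2: the earlier basis element becomes x + 1 = 0, giving x = -1 — point (-1, 2).

{(-1, 3/4), (-1, 2)}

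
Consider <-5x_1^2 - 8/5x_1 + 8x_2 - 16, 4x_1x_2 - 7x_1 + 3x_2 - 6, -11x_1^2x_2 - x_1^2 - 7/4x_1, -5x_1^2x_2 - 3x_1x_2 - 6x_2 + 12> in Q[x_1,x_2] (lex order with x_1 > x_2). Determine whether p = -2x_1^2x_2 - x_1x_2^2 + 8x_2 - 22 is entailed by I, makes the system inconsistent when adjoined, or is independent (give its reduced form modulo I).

First compute the reduced Gröbner basis of I by Buchberger's algorithm.
f_1 = -5x_1^2 - 8/5x_1 + 8x_2 - 16, LT = x_1^2.
f_2 = 4x_1x_2 - 7x_1 + 3x_2 - 6, LT = x_1x_2.
f_3 = -11x_1^2x_2 - x_1^2 - 7/4x_1, LT = x_1^2x_2.
f_4 = -5x_1^2x_2 - 3x_1x_2 - 6x_2 + 12, LT = x_1^2x_2.

S(f_1,f_2): lcm = x_1^2x_2. S = 7/4x_1^2 - 43/100x_1x_2 + 3/2x_1 - 8/5x_2^2 + 16/5x_2.
  reduce S modulo (f_1, f_2, f_3, f_4):
  remainder 3/16x_1 - 8/5x_2^2 + 2529/400x_2 - 1249/200 ≠ 0; add h_5 = 3/16x_1 - 8/5x_2^2 + 2529/400x_2 - 1249/200 to the basis.

S(f_1,f_3): lcm = x_1^2x_2. S = -1/11x_1^2 + 8/25x_1x_2 - 7/44x_1 - 8/5x_2^2 + 16/5x_2.
  reduce S modulo (f_1, f_2, f_3, f_4, h_5):
  remainder 776/375x_2^2 - 321339/27500x_2 + 622577/41250 ≠ 0; add h_6 = 776/375x_2^2 - 321339/27500x_2 + 622577/41250 to the basis.

S(f_1,f_4): lcm = x_1^2x_2. S = -7/25x_1x_2 - 8/5x_2^2 + 2x_2 + 12/5.
  reduce S modulo (f_1, f_2, f_3, f_4, h_5, h_6):
  remainder -59381/4268x_2 + 59381/2134 ≠ 0; add h_7 = -59381/4268x_2 + 59381/2134 to the basis.

The other S-polynomials (S(f_2,f_3), S(f_2,f_4), S(f_3,f_4), S(f_1,h_5), S(f_2,h_5), S(f_3,h_5), S(f_4,h_5), S(f_1,h_6), S(f_2,h_6), S(f_3,h_6), S(f_4,h_6), S(h_5,h_6), S(f_1,h_7), S(f_2,h_7), S(f_3,h_7), S(f_4,h_7), S(h_5,h_7), S(h_6,h_7)) all reduce to 0 modulo the current basis, so we have a Gröbner basis.
Inter-reduce: drop elements whose leading term is divisible by another's, tail-reduce, and make monic.
Reduced Gröbner basis: {x_1, x_2 - 2}.
Label its elements g_1 = x_1, g_2 = x_2 - 2.

Reduce p = -2x_1^2x_2 - x_1x_2^2 + 8x_2 - 22 modulo G:
  leading term x_1^2x_2: subtract (-2x_1x_2)·g_1 from -2x_1^2x_2 - x_1x_2^2 + 8x_2 - 22 → -x_1x_2^2 + 8x_2 - 22
  leading term x_1x_2^2: subtract (-x_2^2)·g_1 from -x_1x_2^2 + 8x_2 - 22 → 8x_2 - 22
  leading term x_2: subtract (8)·g_2 from 8x_2 - 22 → -6
  leading term 1: no divisor's leading term divides it; move -6 to the remainder.
  normal form = -6.
The normal form is nonzero, so p ∉ I. Since p minus its normal form lies in I, I + (p) = I + (r) where r = -6; decide whether this ideal is the whole ring.
Here r = -6 is a nonzero constant, hence a unit: 1 ∈ I + (p), the Gröbner basis of I + (p) is {1}, and the enlarged system has no common solution — adjoining p is inconsistent.

Ideal membership is decidable via reduction modulo a Gröbner basis.

Adjoining -2x_1^2x_2 - x_1x_2^2 + 8x_2 - 22 makes the ideal the whole ring: the system is inconsistent.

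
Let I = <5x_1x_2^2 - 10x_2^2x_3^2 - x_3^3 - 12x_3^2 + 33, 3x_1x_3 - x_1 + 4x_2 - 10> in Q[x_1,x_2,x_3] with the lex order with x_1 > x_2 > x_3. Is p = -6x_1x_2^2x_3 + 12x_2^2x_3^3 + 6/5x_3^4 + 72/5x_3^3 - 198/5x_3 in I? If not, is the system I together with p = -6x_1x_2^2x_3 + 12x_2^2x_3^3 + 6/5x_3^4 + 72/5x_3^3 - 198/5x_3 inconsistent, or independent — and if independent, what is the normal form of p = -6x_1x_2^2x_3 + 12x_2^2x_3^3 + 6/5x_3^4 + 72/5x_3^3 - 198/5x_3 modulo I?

First compute the reduced Gröbner basis of I by Buchberger's algorithm.
f_1 = 5x_1x_2^2 - 10x_2^2x_3^2 - x_3^3 - 12x_3^2 + 33, LT = x_1x_2^2.
f_2 = 3x_1x_3 - x_1 + 4x_2 - 10, LT = x_1x_3.

S(f_1,f_2): lcm = x_1x_2^2x_3. S = 1/3x_1x_2^2 - 4/3x_2^3 - 2x_2^2x_3^3 + 10/3x_2^2 - 1/5x_3^4 - 12/5x_3^3 + 33/5x_3.
  leading term x_1x_2^2: subtract (1/15)·f_1 from 1/3x_1x_2^2 - 4/3x_2^3 - 2x_2^2x_3^3 + 10/3x_2^2 - 1/5x_3^4 - 12/5x_3^3 + 33/5x_3 → -4/3x_2^3 - 2x_2^2x_3^3 + 2/3x_2^2x_3^2 + 10/3x_2^2 - 1/5x_3^4 - 7/3x_3^3 + 4/5x_3^2 + 33/5x_3 - 11/5
  leading term x_2^3: no divisor's leading term divides it; move -4/3x_2^3 to the remainder.
  leading term x_2^2x_3^3: no divisor's leading term divides it; move -2x_2^2x_3^3 to the remainder.
  leading term x_2^2x_3^2: no divisor's leading term divides it; move 2/3x_2^2x_3^2 to the remainder.
  leading term x_2^2: no divisor's leading term divides it; move 10/3x_2^2 to the remainder.
  leading term x_3^4: no divisor's leading term divides it; move -1/5x_3^4 to the remainder.
  leading term x_3^3: no divisor's leading term divides it; move -7/3x_3^3 to the remainder.
  leading term x_3^2: no divisor's leading term divides it; move 4/5x_3^2 to the remainder.
  leading term x_3: no divisor's leading term divides it; move 33/5x_3 to the remainder.
  leading term 1: no divisor's leading term divides it; move -11/5 to the remainder.
  remainder -4/3x_2^3 - 2x_2^2x_3^3 + 2/3x_2^2x_3^2 + 10/3x_2^2 - 1/5x_3^4 - 7/3x_3^3 + 4/5x_3^2 + 33/5x_3 - 11/5 ≠ 0; add h_3 = -4/3x_2^3 - 2x_2^2x_3^3 + 2/3x_2^2x_3^2 + 10/3x_2^2 - 1/5x_3^4 - 7/3x_3^3 + 4/5x_3^2 + 33/5x_3 - 11/5 to the basis.

The other S-polynomials (S(f_1,h_3), S(f_2,h_3)) all reduce to 0 modulo the current basis, so we have a Gröbner basis.
Inter-reduce: drop elements whose leading term is divisible by another's, tail-reduce, and make monic.
Reduced Gröbner basis: {x_1x_2^2 - 2x_2^2x_3^2 - 1/5x_3^3 - 12/5x_3^2 + 33/5, x_1x_3 - 1/3x_1 + 4/3x_2 - 10/3, x_2^3 + 3/2x_2^2x_3^3 - 1/2x_2^2x_3^2 - 5/2x_2^2 + 3/20x_3^4 + 7/4x_3^3 - 3/5x_3^2 - 99/20x_3 + 33/20}.
Label its elements g_1 = x_1x_2^2 - 2x_2^2x_3^2 - 1/5x_3^3 - 12/5x_3^2 + 33/5, g_2 = x_1x_3 - 1/3x_1 + 4/3x_2 - 10/3, g_3 = x_2^3 + 3/2x_2^2x_3^3 - 1/2x_2^2x_3^2 - 5/2x_2^2 + 3/20x_3^4 + 7/4x_3^3 - 3/5x_3^2 - 99/20x_3 + 33/20.

Reduce p = -6x_1x_2^2x_3 + 12x_2^2x_3^3 + 6/5x_3^4 + 72/5x_3^3 - 198/5x_3 modulo G:
  leading term x_1x_2^2x_3: subtract (-6x_3)·g_1 from -6x_1x_2^2x_3 + 12x_2^2x_3^3 + 6/5x_3^4 + 72/5x_3^3 - 198/5x_3 → 0
  normal form = 0.
Since the normal form is 0, p ∈ I.

-6x_1x_2^2x_3 + 12x_2^2x_3^3 + 6/5x_3^4 + 72/5x_3^3 - 198/5x_3 lies in I (it reduces to 0).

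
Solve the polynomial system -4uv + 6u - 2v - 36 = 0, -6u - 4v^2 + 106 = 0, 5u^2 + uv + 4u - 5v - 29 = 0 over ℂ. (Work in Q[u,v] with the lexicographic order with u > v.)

Compute a lex Gröbner basis by Buchberger's algorithm.
f_1 = -4uv + 6u - 2v - 36, LT = uv.
f_2 = -6u - 4v^2 + 106, LT = u.
f_3 = 5u^2 + uv + 4u - 5v - 29, LT = u^2.

S(f_1,f_2): lcm = uv. S = -3/2u - 2/3v^3 + 109/6v + 9.
  leading term u: subtract (1/4)·f_2 from -3/2u - 2/3v^3 + 109/6v + 9 → -2/3v^3 + v^2 + 109/6v - 35/2
  leading term v^3: no divisor's leading term divides it; move -2/3v^3 to the remainder.
  leading term v^2: no divisor's leading term divides it; move v^2 to the remainder.
  leading term v: no divisor's leading term divides it; move 109/6v to the remainder.
  leading term 1: no divisor's leading term divides it; move -35/2 to the remainder.
  remainder -2/3v^3 + v^2 + 109/6v - 35/2 ≠ 0; add h_4 = -2/3v^3 + v^2 + 109/6v - 35/2 to the basis.

S(f_1,f_3): lcm = u^2v. S = -3/2u^2 - 1/5uv^2 - 3/10uv + 9u + v^2 + 29/5v.
  leading term u^2: subtract (1/4u)·f_2 from -3/2u^2 - 1/5uv^2 - 3/10uv + 9u + v^2 + 29/5v → 4/5uv^2 - 3/10uv - 35/2u + v^2 + 29/5v
  leading term uv^2: subtract (-1/5v)·f_1 from 4/5uv^2 - 3/10uv - 35/2u + v^2 + 29/5v → 9/10uv - 35/2u + 3/5v^2 - 7/5v
  leading term uv: subtract (-9/40)·f_1 from 9/10uv - 35/2u + 3/5v^2 - 7/5v → -323/20u + 3/5v^2 - 37/20v - 81/10
  leading term u: subtract (323/120)·f_2 from -323/20u + 3/5v^2 - 37/20v - 81/10 → 341/30v^2 - 37/20v - 3521/12
  leading term v^2: no divisor's leading term divides it; move 341/30v^2 to the remainder.
  leading term v: no divisor's leading term divides it; move -37/20v to the remainder.
  leading term 1: no divisor's leading term divides it; move -3521/12 to the remainder.
  remainder 341/30v^2 - 37/20v - 3521/12 ≠ 0; add h_5 = 341/30v^2 - 37/20v - 3521/12 to the basis.

S(f_2,f_3): lcm = u^2. S = 2/3uv^2 - 1/5uv - 277/15u + v + 29/5.
  leading term uv^2: subtract (-1/6v)·f_1 from 2/3uv^2 - 1/5uv - 277/15u + v + 29/5 → 4/5uv - 277/15u - 1/3v^2 - 5v + 29/5
  leading term uv: subtract (-1/5)·f_1 from 4/5uv - 277/15u - 1/3v^2 - 5v + 29/5 → -259/15u - 1/3v^2 - 27/5v - 7/5
  leading term u: subtract (259/90)·f_2 from -259/15u - 1/3v^2 - 27/5v - 7/5 → 503/45v^2 - 27/5v - 2758/9
  leading term v^2: subtract (1006/1023)·h_5 from 503/45v^2 - 27/5v - 2758/9 → -36631/10230v - 36631/2046
  leading term v: no divisor's leading term divides it; move -36631/10230v to the remainder.
  leading term 1: no divisor's leading term divides it; move -36631/2046 to the remainder.
  remainder -36631/10230v - 36631/2046 ≠ 0; add h_6 = -36631/10230v - 36631/2046 to the basis.

The other S-polynomials (S(f_1,h_4), S(f_2,h_4), S(f_3,h_4), S(f_1,h_5), S(f_2,h_5), S(f_3,h_5), S(h_4,h_5), S(f_1,h_6), S(f_2,h_6), S(f_3,h_6), S(h_4,h_6), S(h_5,h_6)) all reduce to 0 modulo the current basis, so we have a Gröbner basis.
Inter-reduce: drop elements whose leading term is divisible by another's, tail-reduce, and make monic.
Reduced Gröbner basis: {u - 1, v + 5}.

From the last basis element, v + 5 = 0, so v takes values in {-5}. Each choice, substituted upward through the basis, yields the corresponding point(s) of the solution set.
  v = -5: the earlier basis element becomes u - 1 = 0, giving u = 1 — point (1, -5).
Check: every point annihilates each of the original generators.

{(1, -5)}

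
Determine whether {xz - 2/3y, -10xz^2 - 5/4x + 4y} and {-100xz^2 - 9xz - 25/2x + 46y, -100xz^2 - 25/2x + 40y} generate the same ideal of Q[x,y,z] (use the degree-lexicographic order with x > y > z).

Two ideals are equal iff their reduced Gröbner bases coincide (the reduced basis is unique for a fixed ordering).
Buchberger on the first generating set:
f_1 = xz - 2/3y, LT = xz.
f_2 = -10xz^2 - 5/4x + 4y, LT = xz^2.

S(f_1,f_2): lcm = xz^2. S = -2/3yz - 1/8x + 2/5y.
  leading term yz: no divisor's leading term divides it; move -2/3yz to the remainder.
  leading term x: no divisor's leading term divides it; move -1/8x to the remainder.
  leading term y: no divisor's leading term divides it; move 2/5y to the remainder.
  remainder -2/3yz - 1/8x + 2/5y ≠ 0; add g_3 = -2/3yz - 1/8x + 2/5y to the basis.

S(f_1,g_3): lcm = xyz. S = -3/16x^2 + 3/5xy - 2/3y^2.
  leading term x^2: no divisor's leading term divides it; move -3/16x^2 to the remainder.
  leading term xy: no divisor's leading term divides it; move 3/5xy to the remainder.
  leading term y^2: no divisor's leading term divides it; move -2/3y^2 to the remainder.
  remainder -3/16x^2 + 3/5xy - 2/3y^2 ≠ 0; add g_4 = -3/16x^2 + 3/5xy - 2/3y^2 to the basis.

S(f_2,g_3): lcm = xyz^2. S = -3/16x^2z + 3/5xyz + 1/8xy - 2/5y^2.
  leading term x^2z: subtract (-3/16x)·f_1 from -3/16x^2z + 3/5xyz + 1/8xy - 2/5y^2 → 3/5xyz - 2/5y^2
  leading term xyz: subtract (3/5y)·f_1 from 3/5xyz - 2/5y^2 → 0
  remainder 0.

S(f_1,g_4): lcm = x^2z. S = 16/5xyz - 32/9y^2z - 2/3xy.
  leading term xyz: subtract (16/5y)·f_1 from 16/5xyz - 32/9y^2z - 2/3xy → -32/9y^2z - 2/3xy + 32/15y^2
  leading term y^2z: subtract (16/3y)·g_3 from -32/9y^2z - 2/3xy + 32/15y^2 → 0
  remainder 0.

S(f_2,g_4): lcm = x^2z^2. S = 16/5xyz^2 - 32/9y^2z^2 + 1/8x^2 - 2/5xy.
  leading term xyz^2: subtract (16/5yz)·f_1 from 16/5xyz^2 - 32/9y^2z^2 + 1/8x^2 - 2/5xy → -32/9y^2z^2 + 32/15y^2z + 1/8x^2 - 2/5xy
  leading term y^2z^2: subtract (16/3yz)·g_3 from -32/9y^2z^2 + 32/15y^2z + 1/8x^2 - 2/5xy → 2/3xyz + 1/8x^2 - 2/5xy
  leading term xyz: subtract (2/3y)·f_1 from 2/3xyz + 1/8x^2 - 2/5xy → 1/8x^2 - 2/5xy + 4/9y^2
  leading term x^2: subtract (-2/3)·g_4 from 1/8x^2 - 2/5xy + 4/9y^2 → 0
  remainder 0.

S(g_3,g_4): leading monomials are coprime, so the S-polynomial reduces to 0 (Buchberger's first criterion).
Every S-polynomial of the final basis reduces to 0, so we have a Gröbner basis.
Inter-reduce: drop elements whose leading term is divisible by another's, tail-reduce, and make monic.
Reduced Gröbner basis: {x^2 - 16/5xy + 32/9y^2, xz - 2/3y, yz + 3/16x - 3/5y}.

Buchberger on the second generating set:
h_1 = -100xz^2 - 9xz - 25/2x + 46y, LT = xz^2.
h_2 = -100xz^2 - 25/2x + 40y, LT = xz^2.

S(h_1,h_2): lcm = xz^2. S = 9/100xz - 3/50y.
  leading term xz: no divisor's leading term divides it; move 9/100xz to the remainder.
  leading term y: no divisor's leading term divides it; move -3/50y to the remainder.
  remainder 9/100xz - 3/50y ≠ 0; add k_3 = 9/100xz - 3/50y to the basis.

S(h_1,k_3): lcm = xz^2. S = 9/100xz + 2/3yz + 1/8x - 23/50y.
  leading term xz: subtract (1)·k_3 from 9/100xz + 2/3yz + 1/8x - 23/50y → 2/3yz + 1/8x - 2/5y
  leading term yz: no divisor's leading term divides it; move 2/3yz to the remainder.
  leading term x: no divisor's leading term divides it; move 1/8x to the remainder.
  leading term y: no divisor's leading term divides it; move -2/5y to the remainder.
  remainder 2/3yz + 1/8x - 2/5y ≠ 0; add k_4 = 2/3yz + 1/8x - 2/5y to the basis.

S(h_2,k_3): lcm = xz^2. S = 2/3yz + 1/8x - 2/5y.
  leading term yz: subtract (1)·k_4 from 2/3yz + 1/8x - 2/5y → 0
  remainder 0.

S(h_1,k_4): lcm = xyz^2. S = -3/16x^2z + 69/100xyz + 1/8xy - 23/50y^2.
  leading term x^2z: subtract (-25/12x)·k_3 from -3/16x^2z + 69/100xyz + 1/8xy - 23/50y^2 → 69/100xyz - 23/50y^2
  leading term xyz: subtract (23/3y)·k_3 from 69/100xyz - 23/50y^2 → 0
  remainder 0.

S(h_2,k_4): lcm = xyz^2. S = -3/16x^2z + 3/5xyz + 1/8xy - 2/5y^2.
  leading term x^2z: subtract (-25/12x)·k_3 from -3/16x^2z + 3/5xyz + 1/8xy - 2/5y^2 → 3/5xyz - 2/5y^2
  leading term xyz: subtract (20/3y)·k_3 from 3/5xyz - 2/5y^2 → 0
  remainder 0.

S(k_3,k_4): lcm = xyz. S = -3/16x^2 + 3/5xy - 2/3y^2.
  leading term x^2: no divisor's leading term divides it; move -3/16x^2 to the remainder.
  leading term xy: no divisor's leading term divides it; move 3/5xy to the remainder.
  leading term y^2: no divisor's leading term divides it; move -2/3y^2 to the remainder.
  remainder -3/16x^2 + 3/5xy - 2/3y^2 ≠ 0; add k_5 = -3/16x^2 + 3/5xy - 2/3y^2 to the basis.

S(h_1,k_5): lcm = x^2z^2. S = 16/5xyz^2 - 32/9y^2z^2 + 9/100x^2z + 1/8x^2 - 23/50xy.
  leading term xyz^2: subtract (-4/125y)·h_1 from 16/5xyz^2 - 32/9y^2z^2 + 9/100x^2z + 1/8x^2 - 23/50xy → -32/9y^2z^2 + 9/100x^2z - 36/125xyz + 1/8x^2 - 43/50xy + 184/125y^2
  leading term y^2z^2: subtract (-16/3yz)·k_4 from -32/9y^2z^2 + 9/100x^2z - 36/125xyz + 1/8x^2 - 43/50xy + 184/125y^2 → 9/100x^2z + 142/375xyz - 32/15y^2z + 1/8x^2 - 43/50xy + 184/125y^2
  leading term x^2z: subtract (x)·k_3 from 9/100x^2z + 142/375xyz - 32/15y^2z + 1/8x^2 - 43/50xy + 184/125y^2 → 142/375xyz - 32/15y^2z + 1/8x^2 - 4/5xy + 184/125y^2
  leading term xyz: subtract (568/135y)·k_3 from 142/375xyz - 32/15y^2z + 1/8x^2 - 4/5xy + 184/125y^2 → -32/15y^2z + 1/8x^2 - 4/5xy + 388/225y^2
  leading term y^2z: subtract (-16/5y)·k_4 from -32/15y^2z + 1/8x^2 - 4/5xy + 388/225y^2 → 1/8x^2 - 2/5xy + 4/9y^2
  leading term x^2: subtract (-2/3)·k_5 from 1/8x^2 - 2/5xy + 4/9y^2 → 0
  remainder 0.

S(h_2,k_5): lcm = x^2z^2. S = 16/5xyz^2 - 32/9y^2z^2 + 1/8x^2 - 2/5xy.
  leading term xyz^2: subtract (-4/125y)·h_1 from 16/5xyz^2 - 32/9y^2z^2 + 1/8x^2 - 2/5xy → -32/9y^2z^2 - 36/125xyz + 1/8x^2 - 4/5xy + 184/125y^2
  leading term y^2z^2: subtract (-16/3yz)·k_4 from -32/9y^2z^2 - 36/125xyz + 1/8x^2 - 4/5xy + 184/125y^2 → 142/375xyz - 32/15y^2z + 1/8x^2 - 4/5xy + 184/125y^2
  leading term xyz: subtract (568/135y)·k_3 from 142/375xyz - 32/15y^2z + 1/8x^2 - 4/5xy + 184/125y^2 → -32/15y^2z + 1/8x^2 - 4/5xy + 388/225y^2
  leading term y^2z: subtract (-16/5y)·k_4 from -32/15y^2z + 1/8x^2 - 4/5xy + 388/225y^2 → 1/8x^2 - 2/5xy + 4/9y^2
  leading term x^2: subtract (-2/3)·k_5 from 1/8x^2 - 2/5xy + 4/9y^2 → 0
  remainder 0.

S(k_3,k_5): lcm = x^2z. S = 16/5xyz - 32/9y^2z - 2/3xy.
  leading term xyz: subtract (320/9y)·k_3 from 16/5xyz - 32/9y^2z - 2/3xy → -32/9y^2z - 2/3xy + 32/15y^2
  leading term y^2z: subtract (-16/3y)·k_4 from -32/9y^2z - 2/3xy + 32/15y^2 → 0
  remainder 0.

S(k_4,k_5): leading monomials are coprime, so the S-polynomial reduces to 0 (Buchberger's first criterion).
Every S-polynomial of the final basis reduces to 0, so we have a Gröbner basis.
Inter-reduce: drop elements whose leading term is divisible by another's, tail-reduce, and make monic.
Reduced Gröbner basis: {x^2 - 16/5xy + 32/9y^2, xz - 2/3y, yz + 3/16x - 3/5y}.

Same reduced basis, so the two generating sets span the same ideal.
The same test decides containment: I ⊆ J iff every generator of I reduces to 0 modulo a Gröbner basis of J.

Yes, the ideals are equal.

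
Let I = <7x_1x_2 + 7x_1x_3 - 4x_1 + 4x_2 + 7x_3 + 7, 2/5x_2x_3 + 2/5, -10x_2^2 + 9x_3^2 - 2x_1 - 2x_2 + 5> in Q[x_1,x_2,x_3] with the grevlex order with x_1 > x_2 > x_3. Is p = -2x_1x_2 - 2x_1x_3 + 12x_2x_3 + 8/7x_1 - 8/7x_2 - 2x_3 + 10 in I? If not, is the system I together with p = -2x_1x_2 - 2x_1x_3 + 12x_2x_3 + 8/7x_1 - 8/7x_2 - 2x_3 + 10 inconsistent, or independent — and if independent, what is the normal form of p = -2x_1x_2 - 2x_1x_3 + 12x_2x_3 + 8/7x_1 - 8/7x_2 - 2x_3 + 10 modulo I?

-2x_1x_2 - 2x_1x_3 + 12x_2x_3 + 8/7x_1 - 8/7x_2 - 2x_3 + 10 lies in I (it reduces to 0).

First compute the reduced Gröbner basis of I by Buchberger's algorithm.
f_1 = 7x_1x_2 + 7x_1x_3 - 4x_1 + 4x_2 + 7x_3 + 7, LT = x_1x_2.
f_2 = 2/5x_2x_3 + 2/5, LT = x_2x_3.
f_3 = -10x_2^2 + 9x_3^2 - 2x_1 - 2x_2 + 5, LT = x_2^2.

S(f_1,f_2): lcm = x_1x_2x_3. S = x_1x_3^2 - 4/7x_1x_3 + 4/7x_2x_3 + x_3^2 - x_1 + x_3.
  leading term x_1x_3^2: no divisor's leading term divides it; move x_1x_3^2 to the remainder.
  leading term x_1x_3: no divisor's leading term divides it; move -4/7x_1x_3 to the remainder.
  leading term x_2x_3: subtract (10/7)·f_2 from 4/7x_2x_3 + x_3^2 - x_1 + x_3 → x_3^2 - x_1 + x_3 - 4/7
  leading term x_3^2: no divisor's leading term divides it; move x_3^2 to the remainder.
  leading term x_1: no divisor's leading term divides it; move -x_1 to the remainder.
  leading term x_3: no divisor's leading term divides it; move x_3 to the remainder.
  leading term 1: no divisor's leading term divides it; move -4/7 to the remainder.
  remainder x_1x_3^2 - 4/7x_1x_3 + x_3^2 - x_1 + x_3 - 4/7 ≠ 0; add h_4 = x_1x_3^2 - 4/7x_1x_3 + x_3^2 - x_1 + x_3 - 4/7 to the basis.

S(f_1,f_3): lcm = x_1x_2^2. S = x_1x_2x_3 + 9/10x_1x_3^2 - 1/5x_1^2 - 27/35x_1x_2 + 4/7x_2^2 + x_2x_3 + 1/2x_1 + x_2.
  leading term x_1x_2x_3: subtract (1/7x_3)·f_1 from x_1x_2x_3 + 9/10x_1x_3^2 - 1/5x_1^2 - 27/35x_1x_2 + 4/7x_2^2 + x_2x_3 + 1/2x_1 + x_2 → -1/10x_1x_3^2 - 1/5x_1^2 - 27/35x_1x_2 + 4/7x_2^2 + 4/7x_1x_3 + 3/7x_2x_3 - x_3^2 + 1/2x_1 + x_2 - x_3
  leading term x_1x_3^2: subtract (-1/10)·h_4 from -1/10x_1x_3^2 - 1/5x_1^2 - 27/35x_1x_2 + 4/7x_2^2 + 4/7x_1x_3 + 3/7x_2x_3 - x_3^2 + 1/2x_1 + x_2 - x_3 → -1/5x_1^2 - 27/35x_1x_2 + 4/7x_2^2 + 18/35x_1x_3 + 3/7x_2x_3 - 9/10x_3^2 + 2/5x_1 + x_2 - 9/10x_3 - 2/35
  leading term x_1^2: no divisor's leading term divides it; move -1/5x_1^2 to the remainder.
  leading term x_1x_2: subtract (-27/245)·f_1 from -27/35x_1x_2 + 4/7x_2^2 + 18/35x_1x_3 + 3/7x_2x_3 - 9/10x_3^2 + 2/5x_1 + x_2 - 9/10x_3 - 2/35 → 4/7x_2^2 + 9/7x_1x_3 + 3/7x_2x_3 - 9/10x_3^2 - 2/49x_1 + 353/245x_2 - 9/70x_3 + 5/7
  leading term x_2^2: subtract (-2/35)·f_3 from 4/7x_2^2 + 9/7x_1x_3 + 3/7x_2x_3 - 9/10x_3^2 - 2/49x_1 + 353/245x_2 - 9/70x_3 + 5/7 → 9/7x_1x_3 + 3/7x_2x_3 - 27/70x_3^2 - 38/245x_1 + 65/49x_2 - 9/70x_3 + 1
  leading term x_1x_3: no divisor's leading term divides it; move 9/7x_1x_3 to the remainder.
  leading term x_2x_3: subtract (15/14)·f_2 from 3/7x_2x_3 - 27/70x_3^2 - 38/245x_1 + 65/49x_2 - 9/70x_3 + 1 → -27/70x_3^2 - 38/245x_1 + 65/49x_2 - 9/70x_3 + 4/7
  leading term x_3^2: no divisor's leading term divides it; move -27/70x_3^2 to the remainder.
  leading term x_1: no divisor's leading term divides it; move -38/245x_1 to the remainder.
  leading term x_2: no divisor's leading term divides it; move 65/49x_2 to the remainder.
  leading term x_3: no divisor's leading term divides it; move -9/70x_3 to the remainder.
  leading term 1: no divisor's leading term divides it; move 4/7 to the remainder.
  remainder -1/5x_1^2 + 9/7x_1x_3 - 27/70x_3^2 - 38/245x_1 + 65/49x_2 - 9/70x_3 + 4/7 ≠ 0; add h_5 = -1/5x_1^2 + 9/7x_1x_3 - 27/70x_3^2 - 38/245x_1 + 65/49x_2 - 9/70x_3 + 4/7 to the basis.

S(f_2,f_3): lcm = x_2^2x_3. S = 9/10x_3^3 - 1/5x_1x_3 - 1/5x_2x_3 + x_2 + 1/2x_3.
  leading term x_3^3: no divisor's leading term divides it; move 9/10x_3^3 to the remainder.
  leading term x_1x_3: no divisor's leading term divides it; move -1/5x_1x_3 to the remainder.
  leading term x_2x_3: subtract (-1/2)·f_2 from -1/5x_2x_3 + x_2 + 1/2x_3 → x_2 + 1/2x_3 + 1/5
  leading term x_2: no divisor's leading term divides it; move x_2 to the remainder.
  leading term x_3: no divisor's leading term divides it; move 1/2x_3 to the remainder.
  leading term 1: no divisor's leading term divides it; move 1/5 to the remainder.
  remainder 9/10x_3^3 - 1/5x_1x_3 + x_2 + 1/2x_3 + 1/5 ≠ 0; add h_6 = 9/10x_3^3 - 1/5x_1x_3 + x_2 + 1/2x_3 + 1/5 to the basis.

The other S-polynomials (S(f_1,h_4), S(f_2,h_4), S(f_3,h_4), S(f_1,h_5), S(f_2,h_5), S(f_3,h_5), S(h_4,h_5), S(f_1,h_6), S(f_2,h_6), S(f_3,h_6), S(h_4,h_6), S(h_5,h_6)) all reduce to 0 modulo the current basis, so we have a Gröbner basis.
Inter-reduce: drop elements whose leading term is divisible by another's, tail-reduce, and make monic.
Reduced Gröbner basis: {x_1x_3^2 - 4/7x_1x_3 + x_3^2 - x_1 + x_3 - 4/7, x_3^3 - 2/9x_1x_3 + 10/9x_2 + 5/9x_3 + 2/9, x_1^2 - 45/7x_1x_3 + 27/14x_3^2 + 38/49x_1 - 325/49x_2 + 9/14x_3 - 20/7, x_1x_2 + x_1x_3 - 4/7x_1 + 4/7x_2 + x_3 + 1, x_2^2 - 9/10x_3^2 + 1/5x_1 + 1/5x_2 - 1/2, x_2x_3 + 1}.
Label its elements g_1 = x_1x_3^2 - 4/7x_1x_3 + x_3^2 - x_1 + x_3 - 4/7, g_2 = x_3^3 - 2/9x_1x_3 + 10/9x_2 + 5/9x_3 + 2/9, g_3 = x_1^2 - 45/7x_1x_3 + 27/14x_3^2 + 38/49x_1 - 325/49x_2 + 9/14x_3 - 20/7, g_4 = x_1x_2 + x_1x_3 - 4/7x_1 + 4/7x_2 + x_3 + 1, g_5 = x_2^2 - 9/10x_3^2 + 1/5x_1 + 1/5x_2 - 1/2, g_6 = x_2x_3 + 1.

Reduce p = -2x_1x_2 - 2x_1x_3 + 12x_2x_3 + 8/7x_1 - 8/7x_2 - 2x_3 + 10 modulo G:
  leading term x_1x_2: subtract (-2)·g_4 from -2x_1x_2 - 2x_1x_3 + 12x_2x_3 + 8/7x_1 - 8/7x_2 - 2x_3 + 10 → 12x_2x_3 + 12
  leading term x_2x_3: subtract (12)·g_6 from 12x_2x_3 + 12 → 0
  normal form = 0.
Since the normal form is 0, p ∈ I.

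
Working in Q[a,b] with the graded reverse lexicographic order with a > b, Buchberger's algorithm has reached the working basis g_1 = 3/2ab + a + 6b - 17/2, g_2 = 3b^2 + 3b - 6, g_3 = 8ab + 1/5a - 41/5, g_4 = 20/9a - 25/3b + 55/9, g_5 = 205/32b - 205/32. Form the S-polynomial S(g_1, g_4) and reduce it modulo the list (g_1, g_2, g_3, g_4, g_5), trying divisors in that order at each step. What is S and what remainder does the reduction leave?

S(g_1, g_4) = 15/4b^2 + 2/3a + 5/4b - 17/3; remainder on division = 0.

lcm(LM(g_1), LM(g_4)) = ab.
S = (lcm/LT(g_1))·g_1 − (lcm/LT(g_4))·g_4 = 15/4b^2 + 2/3a + 5/4b - 17/3.
Reduce S modulo (g_1, g_2, g_3, g_4, g_5) in that order:
  leading term b^2: subtract (5/4)·g_2 from 15/4b^2 + 2/3a + 5/4b - 17/3 → 2/3a - 5/2b + 11/6
  leading term a: subtract (3/10)·g_4 from 2/3a - 5/2b + 11/6 → 0
The remainder is 0, so this S-polynomial contributes no new basis element.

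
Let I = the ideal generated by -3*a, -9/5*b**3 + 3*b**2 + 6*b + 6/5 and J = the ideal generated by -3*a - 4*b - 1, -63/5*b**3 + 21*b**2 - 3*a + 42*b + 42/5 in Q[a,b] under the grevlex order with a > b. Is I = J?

Since reduced Gröbner bases are canonical representatives of ideals under a given ordering, it suffices to compute and compare them.
Buchberger on the first generating set:
f_1 = -3*a, LT = a.
f_2 = -9/5*b**3 + 3*b**2 + 6*b + 6/5, LT = b**3.

The S-polynomials (S(f_1,f_2)) all reduce to 0 modulo the current basis, so we have a Gröbner basis.
Inter-reduce: drop elements whose leading term is divisible by another's, tail-reduce, and make monic.
Reduced Gröbner basis: {b**3 - 5/3*b**2 - 10/3*b - 2/3, a}.

Buchberger on the second generating set:
h_1 = -3*a - 4*b - 1, LT = a.
h_2 = -63/5*b**3 + 21*b**2 - 3*a + 42*b + 42/5, LT = b**3.

The S-polynomials (S(h_1,h_2)) all reduce to 0 modulo the current basis, so we have a Gröbner basis.
Inter-reduce: drop elements whose leading term is divisible by another's, tail-reduce, and make monic.
Reduced Gröbner basis: {b**3 - 5/3*b**2 - 230/63*b - 47/63, a + 4/3*b + 1/3}.

Since the reduced bases disagree, the two ideals are not the same.

No, the ideals differ.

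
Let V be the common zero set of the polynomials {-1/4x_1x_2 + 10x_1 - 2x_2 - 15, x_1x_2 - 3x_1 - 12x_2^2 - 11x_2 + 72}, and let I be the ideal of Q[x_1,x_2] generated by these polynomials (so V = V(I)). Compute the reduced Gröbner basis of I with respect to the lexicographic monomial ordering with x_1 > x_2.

This is the nonlinear analogue of row-reducing a linear system.

f_1 = -1/4x_1x_2 + 10x_1 - 2x_2 - 15, LT = x_1x_2.
f_2 = x_1x_2 - 3x_1 - 12x_2^2 - 11x_2 + 72, LT = x_1x_2.

S(f_1,f_2): lcm = x_1x_2. S = -37x_1 + 12x_2^2 + 19x_2 - 12.
  reduce S modulo (f_1, f_2):
  remainder -37x_1 + 12x_2^2 + 19x_2 - 12 ≠ 0; add g_3 = -37x_1 + 12x_2^2 + 19x_2 - 12 to the basis.

S(f_1,g_3): lcm = x_1x_2. S = -40x_1 + 12/37x_2^3 + 19/37x_2^2 + 284/37x_2 + 60.
  reduce S modulo (f_1, f_2, g_3):
  remainder 12/37x_2^3 - 461/37x_2^2 - 476/37x_2 + 2700/37 ≠ 0; add g_4 = 12/37x_2^3 - 461/37x_2^2 - 476/37x_2 + 2700/37 to the basis.

The other S-polynomials (S(f_2,g_3), S(f_1,g_4), S(f_2,g_4), S(g_3,g_4)) all reduce to 0 modulo the current basis, so we have a Gröbner basis.
Inter-reduce: drop elements whose leading term is divisible by another's, tail-reduce, and make monic.

G = {x_1 - 12/37x_2^2 - 19/37x_2 + 12/37, x_2^3 - 461/12x_2^2 - 119/3x_2 + 225}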